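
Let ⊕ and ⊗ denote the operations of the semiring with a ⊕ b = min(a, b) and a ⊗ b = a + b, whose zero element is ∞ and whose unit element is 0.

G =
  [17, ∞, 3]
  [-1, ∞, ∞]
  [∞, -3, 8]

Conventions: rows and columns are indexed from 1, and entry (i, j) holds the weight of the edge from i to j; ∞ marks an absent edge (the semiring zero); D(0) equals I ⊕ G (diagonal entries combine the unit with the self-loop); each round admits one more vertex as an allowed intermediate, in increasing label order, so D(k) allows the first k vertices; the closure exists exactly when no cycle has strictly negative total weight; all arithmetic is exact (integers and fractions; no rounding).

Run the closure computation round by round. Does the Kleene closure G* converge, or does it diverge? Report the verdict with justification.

D(0):
  [0, ∞, 3]
  [-1, 0, ∞]
  [∞, -3, 0]
D(1):
  [0, ∞, 3]
  [-1, 0, 2]
  [∞, -3, 0]
Detection: at round 2, diagonal entry (3, 3) turns strictly negative.
Key observation: the cycle 3->2->1->3 has total weight (-3) + (-1) + 3, which is strictly negative.
Answer: DIVERGES — negative cycle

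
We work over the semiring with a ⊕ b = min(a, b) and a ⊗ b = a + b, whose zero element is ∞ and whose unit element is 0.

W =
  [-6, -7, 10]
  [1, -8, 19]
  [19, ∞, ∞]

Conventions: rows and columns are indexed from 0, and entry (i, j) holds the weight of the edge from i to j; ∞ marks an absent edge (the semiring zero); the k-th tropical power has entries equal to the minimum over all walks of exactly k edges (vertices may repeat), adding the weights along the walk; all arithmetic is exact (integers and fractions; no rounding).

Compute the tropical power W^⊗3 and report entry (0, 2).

W^⊗2:
  [-12, -15, 4]
  [-7, -16, 11]
  [13, 12, 29]
W^⊗3:
  [-18, -23, -2]
  [-15, -24, 3]
  [7, 4, 23]
Key observation: the optimum is the walk 0->0->0->2, with weight (-6) + (-6) + 10 = -2.
Optimal value attained by: walk 0->0->0->2.
Answer: (W^⊗3)[0][2] = -2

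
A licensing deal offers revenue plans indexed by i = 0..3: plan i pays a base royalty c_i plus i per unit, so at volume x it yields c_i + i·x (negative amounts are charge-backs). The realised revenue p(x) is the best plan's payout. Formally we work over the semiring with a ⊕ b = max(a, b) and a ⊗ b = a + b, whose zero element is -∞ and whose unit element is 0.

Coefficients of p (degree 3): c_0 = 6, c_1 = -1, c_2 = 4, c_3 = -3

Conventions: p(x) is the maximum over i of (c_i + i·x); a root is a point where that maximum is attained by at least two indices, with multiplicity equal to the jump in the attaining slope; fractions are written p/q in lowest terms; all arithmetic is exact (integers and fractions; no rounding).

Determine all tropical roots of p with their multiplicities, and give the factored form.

hull edge (i=0, c=6) to (i=2, c=4): slope -1, span 2
hull edge (i=2, c=4) to (i=3, c=-3): slope -7, span 1
Factored form: p(x) = -3 ⊗ (x ⊕ 1) ⊗ (x ⊕ 1) ⊗ (x ⊕ 7)
Answer: roots = 1 (mult 2), 7 (mult 1)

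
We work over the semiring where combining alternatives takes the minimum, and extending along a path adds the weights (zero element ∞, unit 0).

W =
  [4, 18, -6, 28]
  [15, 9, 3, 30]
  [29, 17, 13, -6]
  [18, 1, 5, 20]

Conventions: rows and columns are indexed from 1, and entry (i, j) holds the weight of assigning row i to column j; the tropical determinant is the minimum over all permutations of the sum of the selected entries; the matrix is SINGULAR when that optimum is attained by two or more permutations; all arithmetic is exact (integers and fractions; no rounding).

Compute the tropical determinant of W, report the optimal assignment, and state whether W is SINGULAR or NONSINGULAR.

σ = (1, 2, 3, 4): 4 + 9 + 13 + 20 = 46
σ = (1, 2, 4, 3): 4 + 9 + (-6) + 5 = 12
σ = (1, 3, 2, 4): 4 + 3 + 17 + 20 = 44
σ = (1, 3, 4, 2): 4 + 3 + (-6) + 1 = 2
σ = (1, 4, 2, 3): 4 + 30 + 17 + 5 = 56
σ = (1, 4, 3, 2): 4 + 30 + 13 + 1 = 48
σ = (2, 1, 3, 4): 18 + 15 + 13 + 20 = 66
σ = (2, 1, 4, 3): 18 + 15 + (-6) + 5 = 32
σ = (2, 3, 1, 4): 18 + 3 + 29 + 20 = 70
σ = (2, 3, 4, 1): 18 + 3 + (-6) + 18 = 33
σ = (2, 4, 1, 3): 18 + 30 + 29 + 5 = 82
σ = (2, 4, 3, 1): 18 + 30 + 13 + 18 = 79
σ = (3, 1, 2, 4): (-6) + 15 + 17 + 20 = 46
σ = (3, 1, 4, 2): (-6) + 15 + (-6) + 1 = 4
σ = (3, 2, 1, 4): (-6) + 9 + 29 + 20 = 52
σ = (3, 2, 4, 1): (-6) + 9 + (-6) + 18 = 15
σ = (3, 4, 1, 2): (-6) + 30 + 29 + 1 = 54
σ = (3, 4, 2, 1): (-6) + 30 + 17 + 18 = 59
σ = (4, 1, 2, 3): 28 + 15 + 17 + 5 = 65
σ = (4, 1, 3, 2): 28 + 15 + 13 + 1 = 57
σ = (4, 2, 1, 3): 28 + 9 + 29 + 5 = 71
σ = (4, 2, 3, 1): 28 + 9 + 13 + 18 = 68
σ = (4, 3, 1, 2): 28 + 3 + 29 + 1 = 61
σ = (4, 3, 2, 1): 28 + 3 + 17 + 18 = 66
Optimal value attained by: σ = (1, 3, 4, 2).
Answer: det⊕(W) = 2; verdict: NONSINGULAR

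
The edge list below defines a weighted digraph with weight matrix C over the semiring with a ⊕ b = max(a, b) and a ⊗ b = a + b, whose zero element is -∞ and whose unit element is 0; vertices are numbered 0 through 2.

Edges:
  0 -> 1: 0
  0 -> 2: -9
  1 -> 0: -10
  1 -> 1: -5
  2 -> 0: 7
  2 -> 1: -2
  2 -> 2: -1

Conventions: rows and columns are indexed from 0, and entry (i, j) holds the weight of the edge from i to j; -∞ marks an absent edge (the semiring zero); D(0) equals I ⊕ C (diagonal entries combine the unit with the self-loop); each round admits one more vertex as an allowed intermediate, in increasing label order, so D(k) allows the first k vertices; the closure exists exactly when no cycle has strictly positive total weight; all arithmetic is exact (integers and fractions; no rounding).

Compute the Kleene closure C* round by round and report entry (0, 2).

D(0):
  [0, 0, -9]
  [-10, 0, -∞]
  [7, -2, 0]
D(1):
  [0, 0, -9]
  [-10, 0, -19]
  [7, 7, 0]
D(2):
  [0, 0, -9]
  [-10, 0, -19]
  [7, 7, 0]
D(3):
  [0, 0, -9]
  [-10, 0, -19]
  [7, 7, 0]
Answer: C*[0][2] = -9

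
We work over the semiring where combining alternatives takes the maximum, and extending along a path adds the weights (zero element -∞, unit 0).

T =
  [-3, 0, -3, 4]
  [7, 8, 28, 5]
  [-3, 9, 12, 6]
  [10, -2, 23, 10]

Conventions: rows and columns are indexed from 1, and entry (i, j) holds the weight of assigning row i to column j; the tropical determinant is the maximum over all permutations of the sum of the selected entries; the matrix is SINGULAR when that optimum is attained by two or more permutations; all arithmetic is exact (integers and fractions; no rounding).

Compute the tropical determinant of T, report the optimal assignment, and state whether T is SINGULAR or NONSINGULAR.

σ = (1, 2, 3, 4): (-3) + 8 + 12 + 10 = 27
σ = (1, 2, 4, 3): (-3) + 8 + 6 + 23 = 34
σ = (1, 3, 2, 4): (-3) + 28 + 9 + 10 = 44
σ = (1, 3, 4, 2): (-3) + 28 + 6 + (-2) = 29
σ = (1, 4, 2, 3): (-3) + 5 + 9 + 23 = 34
σ = (1, 4, 3, 2): (-3) + 5 + 12 + (-2) = 12
σ = (2, 1, 3, 4): 0 + 7 + 12 + 10 = 29
σ = (2, 1, 4, 3): 0 + 7 + 6 + 23 = 36
σ = (2, 3, 1, 4): 0 + 28 + (-3) + 10 = 35
σ = (2, 3, 4, 1): 0 + 28 + 6 + 10 = 44
σ = (2, 4, 1, 3): 0 + 5 + (-3) + 23 = 25
σ = (2, 4, 3, 1): 0 + 5 + 12 + 10 = 27
σ = (3, 1, 2, 4): (-3) + 7 + 9 + 10 = 23
σ = (3, 1, 4, 2): (-3) + 7 + 6 + (-2) = 8
σ = (3, 2, 1, 4): (-3) + 8 + (-3) + 10 = 12
σ = (3, 2, 4, 1): (-3) + 8 + 6 + 10 = 21
σ = (3, 4, 1, 2): (-3) + 5 + (-3) + (-2) = -3
σ = (3, 4, 2, 1): (-3) + 5 + 9 + 10 = 21
σ = (4, 1, 2, 3): 4 + 7 + 9 + 23 = 43
σ = (4, 1, 3, 2): 4 + 7 + 12 + (-2) = 21
σ = (4, 2, 1, 3): 4 + 8 + (-3) + 23 = 32
σ = (4, 2, 3, 1): 4 + 8 + 12 + 10 = 34
σ = (4, 3, 1, 2): 4 + 28 + (-3) + (-2) = 27
σ = (4, 3, 2, 1): 4 + 28 + 9 + 10 = 51
Optimal value attained by: σ = (4, 3, 2, 1).
Answer: det⊕(T) = 51; verdict: NONSINGULAR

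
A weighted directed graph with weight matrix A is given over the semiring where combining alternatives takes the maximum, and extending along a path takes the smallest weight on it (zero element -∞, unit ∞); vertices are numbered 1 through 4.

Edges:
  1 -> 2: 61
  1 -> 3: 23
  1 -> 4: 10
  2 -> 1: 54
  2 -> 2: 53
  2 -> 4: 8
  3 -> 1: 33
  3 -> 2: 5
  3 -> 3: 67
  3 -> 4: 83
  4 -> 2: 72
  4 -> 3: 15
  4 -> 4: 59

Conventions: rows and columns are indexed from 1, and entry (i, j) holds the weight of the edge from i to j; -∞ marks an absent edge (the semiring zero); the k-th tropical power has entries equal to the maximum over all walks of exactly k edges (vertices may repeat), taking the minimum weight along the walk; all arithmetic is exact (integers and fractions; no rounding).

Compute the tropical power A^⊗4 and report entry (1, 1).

A^⊗2:
  [54, 53, 23, 23]
  [53, 54, 23, 10]
  [33, 72, 67, 67]
  [54, 59, 15, 59]
A^⊗3:
  [53, 54, 23, 23]
  [54, 53, 23, 23]
  [54, 67, 67, 67]
  [54, 59, 23, 59]
A^⊗4:
  [54, 53, 23, 23]
  [53, 54, 23, 23]
  [54, 67, 67, 67]
  [54, 59, 23, 59]
Key observation: the optimum is the walk 1->2->1->2->1, with weight 61 min 54 min 61 min 54 = 54.
Optimal value attained by: walk 1->2->1->2->1.
Answer: (A^⊗4)[1][1] = 54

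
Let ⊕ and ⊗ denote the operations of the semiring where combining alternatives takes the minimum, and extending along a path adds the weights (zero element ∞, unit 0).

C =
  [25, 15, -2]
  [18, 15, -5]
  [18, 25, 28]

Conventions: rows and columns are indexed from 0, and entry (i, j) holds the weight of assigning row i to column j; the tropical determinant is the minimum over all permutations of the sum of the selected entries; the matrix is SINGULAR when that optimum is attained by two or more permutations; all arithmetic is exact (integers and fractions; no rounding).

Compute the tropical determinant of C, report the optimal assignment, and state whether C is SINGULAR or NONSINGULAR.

σ = (0, 1, 2): 25 + 15 + 28 = 68
σ = (0, 2, 1): 25 + (-5) + 25 = 45
σ = (1, 0, 2): 15 + 18 + 28 = 61
σ = (1, 2, 0): 15 + (-5) + 18 = 28
σ = (2, 0, 1): (-2) + 18 + 25 = 41
σ = (2, 1, 0): (-2) + 15 + 18 = 31
Optimal value attained by: σ = (1, 2, 0).
Answer: det⊕(C) = 28; verdict: NONSINGULAR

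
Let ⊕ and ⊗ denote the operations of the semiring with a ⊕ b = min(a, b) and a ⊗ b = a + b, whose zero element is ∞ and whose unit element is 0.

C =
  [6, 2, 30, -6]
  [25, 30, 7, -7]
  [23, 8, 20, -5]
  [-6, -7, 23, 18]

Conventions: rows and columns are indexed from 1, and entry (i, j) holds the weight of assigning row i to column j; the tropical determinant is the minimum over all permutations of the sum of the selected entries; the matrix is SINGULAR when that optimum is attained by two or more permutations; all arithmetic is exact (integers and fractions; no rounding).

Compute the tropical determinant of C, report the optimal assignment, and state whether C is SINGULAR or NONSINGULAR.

σ = (1, 2, 3, 4): 6 + 30 + 20 + 18 = 74
σ = (1, 2, 4, 3): 6 + 30 + (-5) + 23 = 54
σ = (1, 3, 2, 4): 6 + 7 + 8 + 18 = 39
σ = (1, 3, 4, 2): 6 + 7 + (-5) + (-7) = 1
σ = (1, 4, 2, 3): 6 + (-7) + 8 + 23 = 30
σ = (1, 4, 3, 2): 6 + (-7) + 20 + (-7) = 12
σ = (2, 1, 3, 4): 2 + 25 + 20 + 18 = 65
σ = (2, 1, 4, 3): 2 + 25 + (-5) + 23 = 45
σ = (2, 3, 1, 4): 2 + 7 + 23 + 18 = 50
σ = (2, 3, 4, 1): 2 + 7 + (-5) + (-6) = -2
σ = (2, 4, 1, 3): 2 + (-7) + 23 + 23 = 41
σ = (2, 4, 3, 1): 2 + (-7) + 20 + (-6) = 9
σ = (3, 1, 2, 4): 30 + 25 + 8 + 18 = 81
σ = (3, 1, 4, 2): 30 + 25 + (-5) + (-7) = 43
σ = (3, 2, 1, 4): 30 + 30 + 23 + 18 = 101
σ = (3, 2, 4, 1): 30 + 30 + (-5) + (-6) = 49
σ = (3, 4, 1, 2): 30 + (-7) + 23 + (-7) = 39
σ = (3, 4, 2, 1): 30 + (-7) + 8 + (-6) = 25
σ = (4, 1, 2, 3): (-6) + 25 + 8 + 23 = 50
σ = (4, 1, 3, 2): (-6) + 25 + 20 + (-7) = 32
σ = (4, 2, 1, 3): (-6) + 30 + 23 + 23 = 70
σ = (4, 2, 3, 1): (-6) + 30 + 20 + (-6) = 38
σ = (4, 3, 1, 2): (-6) + 7 + 23 + (-7) = 17
σ = (4, 3, 2, 1): (-6) + 7 + 8 + (-6) = 3
Optimal value attained by: σ = (2, 3, 4, 1).
Answer: det⊕(C) = -2; verdict: NONSINGULAR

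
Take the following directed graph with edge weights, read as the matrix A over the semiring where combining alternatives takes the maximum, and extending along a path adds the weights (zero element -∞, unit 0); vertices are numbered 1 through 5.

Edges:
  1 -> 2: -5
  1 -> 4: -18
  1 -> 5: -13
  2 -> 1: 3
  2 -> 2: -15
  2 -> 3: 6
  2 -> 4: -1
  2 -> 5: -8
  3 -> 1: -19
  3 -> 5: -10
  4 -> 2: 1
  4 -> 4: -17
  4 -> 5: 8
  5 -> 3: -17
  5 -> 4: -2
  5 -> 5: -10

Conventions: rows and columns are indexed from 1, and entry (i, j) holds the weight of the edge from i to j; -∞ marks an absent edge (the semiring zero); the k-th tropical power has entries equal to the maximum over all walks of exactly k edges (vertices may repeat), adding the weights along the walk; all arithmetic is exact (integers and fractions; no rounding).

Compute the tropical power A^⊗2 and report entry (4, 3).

A^⊗2:
  [-2, -17, 1, -6, -10]
  [-12, 0, -9, -10, 7]
  [-∞, -24, -27, -12, -20]
  [4, -14, 7, 6, -2]
  [-36, -1, -27, -12, 6]
Key observation: the optimum is the walk 4->2->3, with weight 1 + 6 = 7.
Optimal value attained by: walk 4->2->3.
Answer: (A^⊗2)[4][3] = 7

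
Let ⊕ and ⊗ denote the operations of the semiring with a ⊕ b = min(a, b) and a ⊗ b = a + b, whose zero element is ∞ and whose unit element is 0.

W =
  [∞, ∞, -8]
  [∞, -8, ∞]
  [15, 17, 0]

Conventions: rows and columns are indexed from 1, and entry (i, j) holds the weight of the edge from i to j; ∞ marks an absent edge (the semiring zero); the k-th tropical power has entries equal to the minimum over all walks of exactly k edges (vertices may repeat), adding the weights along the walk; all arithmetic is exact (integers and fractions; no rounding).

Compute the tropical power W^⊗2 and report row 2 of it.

W^⊗2:
  [7, 9, -8]
  [∞, -16, ∞]
  [15, 9, 0]
Answer: row 2 of W^⊗2 = [∞, -16, ∞]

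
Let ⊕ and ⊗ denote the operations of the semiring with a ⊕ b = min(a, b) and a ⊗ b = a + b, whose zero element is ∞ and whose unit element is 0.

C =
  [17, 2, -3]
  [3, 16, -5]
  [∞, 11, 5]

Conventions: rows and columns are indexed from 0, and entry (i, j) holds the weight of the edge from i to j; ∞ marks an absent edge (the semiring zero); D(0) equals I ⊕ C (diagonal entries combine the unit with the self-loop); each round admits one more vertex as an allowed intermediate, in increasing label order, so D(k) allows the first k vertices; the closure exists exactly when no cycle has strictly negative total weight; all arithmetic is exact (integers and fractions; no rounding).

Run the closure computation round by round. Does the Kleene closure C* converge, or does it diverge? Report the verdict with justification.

D(0):
  [0, 2, -3]
  [3, 0, -5]
  [∞, 11, 0]
D(1):
  [0, 2, -3]
  [3, 0, -5]
  [∞, 11, 0]
D(2):
  [0, 2, -3]
  [3, 0, -5]
  [14, 11, 0]
D(3):
  [0, 2, -3]
  [3, 0, -5]
  [14, 11, 0]
Key observation: every diagonal entry stays at the unit through all rounds, so no improving cycle exists.
Answer: CONVERGES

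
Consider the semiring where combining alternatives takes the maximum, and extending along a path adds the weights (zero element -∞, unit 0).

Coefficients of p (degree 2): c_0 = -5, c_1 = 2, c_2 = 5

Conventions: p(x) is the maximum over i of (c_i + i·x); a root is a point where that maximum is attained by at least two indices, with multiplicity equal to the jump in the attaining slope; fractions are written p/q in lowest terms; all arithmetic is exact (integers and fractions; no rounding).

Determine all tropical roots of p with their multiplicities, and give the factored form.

hull edge (i=0, c=-5) to (i=1, c=2): slope 7, span 1
hull edge (i=1, c=2) to (i=2, c=5): slope 3, span 1
Factored form: p(x) = 5 ⊗ (x ⊕ (-7)) ⊗ (x ⊕ (-3))
Answer: roots = -7 (mult 1), -3 (mult 1)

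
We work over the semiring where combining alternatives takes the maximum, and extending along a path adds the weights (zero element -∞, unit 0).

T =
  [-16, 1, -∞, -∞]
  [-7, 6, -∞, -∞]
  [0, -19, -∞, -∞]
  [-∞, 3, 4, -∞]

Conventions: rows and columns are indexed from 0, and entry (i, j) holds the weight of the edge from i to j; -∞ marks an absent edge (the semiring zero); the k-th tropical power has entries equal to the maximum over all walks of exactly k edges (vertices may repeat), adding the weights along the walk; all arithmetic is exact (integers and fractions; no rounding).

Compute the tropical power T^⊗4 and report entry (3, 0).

T^⊗2:
  [-6, 7, -∞, -∞]
  [-1, 12, -∞, -∞]
  [-16, 1, -∞, -∞]
  [4, 9, -∞, -∞]
T^⊗3:
  [0, 13, -∞, -∞]
  [5, 18, -∞, -∞]
  [-6, 7, -∞, -∞]
  [2, 15, -∞, -∞]
T^⊗4:
  [6, 19, -∞, -∞]
  [11, 24, -∞, -∞]
  [0, 13, -∞, -∞]
  [8, 21, -∞, -∞]
Key observation: the optimum is the walk 3->1->1->1->0, with weight 3 + 6 + 6 + (-7) = 8.
Optimal value attained by: walk 3->1->1->1->0.
Answer: (T^⊗4)[3][0] = 8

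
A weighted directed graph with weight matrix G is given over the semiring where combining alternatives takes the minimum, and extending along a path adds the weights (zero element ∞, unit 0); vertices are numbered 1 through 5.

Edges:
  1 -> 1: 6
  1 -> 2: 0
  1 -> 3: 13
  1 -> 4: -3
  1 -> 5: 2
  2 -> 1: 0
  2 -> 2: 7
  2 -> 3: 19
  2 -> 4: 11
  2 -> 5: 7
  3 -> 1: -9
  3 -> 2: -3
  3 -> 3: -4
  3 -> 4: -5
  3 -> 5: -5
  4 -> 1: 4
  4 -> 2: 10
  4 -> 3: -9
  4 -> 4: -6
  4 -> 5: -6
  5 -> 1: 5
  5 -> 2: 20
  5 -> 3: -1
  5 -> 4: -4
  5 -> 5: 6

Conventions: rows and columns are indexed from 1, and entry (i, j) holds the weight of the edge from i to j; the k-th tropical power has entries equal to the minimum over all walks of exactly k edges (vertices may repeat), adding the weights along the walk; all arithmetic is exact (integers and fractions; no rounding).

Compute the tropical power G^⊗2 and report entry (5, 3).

G^⊗2:
  [0, 6, -12, -9, -9]
  [6, 0, 2, -3, 2]
  [-13, -9, -14, -12, -11]
  [-18, -12, -15, -14, -14]
  [-10, -4, -13, -10, -10]
Key observation: the optimum is the walk 5->4->3, with weight (-4) + (-9) = -13.
Optimal value attained by: walk 5->4->3.
Answer: (G^⊗2)[5][3] = -13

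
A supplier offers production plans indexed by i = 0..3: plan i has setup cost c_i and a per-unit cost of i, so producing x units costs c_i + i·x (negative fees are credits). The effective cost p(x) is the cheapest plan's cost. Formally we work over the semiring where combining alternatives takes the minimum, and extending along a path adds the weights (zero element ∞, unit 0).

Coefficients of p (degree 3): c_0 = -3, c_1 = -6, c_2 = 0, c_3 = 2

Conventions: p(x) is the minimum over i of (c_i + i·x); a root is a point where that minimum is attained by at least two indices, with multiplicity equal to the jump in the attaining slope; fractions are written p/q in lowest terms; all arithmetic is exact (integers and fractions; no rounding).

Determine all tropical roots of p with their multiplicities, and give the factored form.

hull edge (i=0, c=-3) to (i=1, c=-6): slope -3, span 1
hull edge (i=1, c=-6) to (i=3, c=2): slope 4, span 2
Factored form: p(x) = 2 ⊗ (x ⊕ (-4)) ⊗ (x ⊕ (-4)) ⊗ (x ⊕ 3)
Answer: roots = -4 (mult 2), 3 (mult 1)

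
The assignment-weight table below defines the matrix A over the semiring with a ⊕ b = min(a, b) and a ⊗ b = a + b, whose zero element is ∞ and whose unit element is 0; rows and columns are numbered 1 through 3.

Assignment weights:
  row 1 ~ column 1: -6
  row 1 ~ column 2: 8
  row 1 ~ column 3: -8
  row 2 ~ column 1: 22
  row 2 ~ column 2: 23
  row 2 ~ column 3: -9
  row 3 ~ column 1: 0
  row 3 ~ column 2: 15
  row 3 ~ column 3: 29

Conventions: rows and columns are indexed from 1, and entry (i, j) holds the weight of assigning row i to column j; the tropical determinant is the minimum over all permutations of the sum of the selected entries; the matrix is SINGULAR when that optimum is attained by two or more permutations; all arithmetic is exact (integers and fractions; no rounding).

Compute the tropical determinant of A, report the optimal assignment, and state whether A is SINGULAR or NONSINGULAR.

σ = (1, 2, 3): (-6) + 23 + 29 = 46
σ = (1, 3, 2): (-6) + (-9) + 15 = 0
σ = (2, 1, 3): 8 + 22 + 29 = 59
σ = (2, 3, 1): 8 + (-9) + 0 = -1
σ = (3, 1, 2): (-8) + 22 + 15 = 29
σ = (3, 2, 1): (-8) + 23 + 0 = 15
Optimal value attained by: σ = (2, 3, 1).
Answer: det⊕(A) = -1; verdict: NONSINGULAR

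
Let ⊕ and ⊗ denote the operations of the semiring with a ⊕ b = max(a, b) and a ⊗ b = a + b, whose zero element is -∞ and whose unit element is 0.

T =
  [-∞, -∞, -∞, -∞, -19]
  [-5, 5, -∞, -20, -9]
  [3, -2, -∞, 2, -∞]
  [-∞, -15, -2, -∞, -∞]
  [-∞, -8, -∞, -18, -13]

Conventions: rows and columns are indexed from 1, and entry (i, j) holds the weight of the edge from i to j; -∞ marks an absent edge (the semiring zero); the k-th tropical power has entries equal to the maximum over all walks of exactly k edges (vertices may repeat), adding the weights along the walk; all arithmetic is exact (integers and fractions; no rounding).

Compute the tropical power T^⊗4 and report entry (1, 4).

T^⊗2:
  [-∞, -27, -∞, -37, -32]
  [0, 10, -22, -15, -4]
  [-7, 3, 0, -22, -11]
  [1, -4, -∞, 0, -24]
  [-13, -3, -20, -28, -17]
T^⊗3:
  [-32, -22, -39, -47, -36]
  [5, 15, -17, -10, 1]
  [3, 8, -24, 2, -6]
  [-9, 1, -2, -24, -13]
  [-8, 2, -30, -18, -12]
T^⊗4:
  [-27, -17, -49, -37, -31]
  [10, 20, -12, -5, 6]
  [3, 13, 0, -12, -1]
  [1, 6, -26, 0, -8]
  [-3, 7, -20, -18, -7]
Key observation: the optimum is the walk 1->5->4->3->4, with weight (-19) + (-18) + (-2) + 2 = -37.
Optimal value attained by: walk 1->5->4->3->4.
Answer: (T^⊗4)[1][4] = -37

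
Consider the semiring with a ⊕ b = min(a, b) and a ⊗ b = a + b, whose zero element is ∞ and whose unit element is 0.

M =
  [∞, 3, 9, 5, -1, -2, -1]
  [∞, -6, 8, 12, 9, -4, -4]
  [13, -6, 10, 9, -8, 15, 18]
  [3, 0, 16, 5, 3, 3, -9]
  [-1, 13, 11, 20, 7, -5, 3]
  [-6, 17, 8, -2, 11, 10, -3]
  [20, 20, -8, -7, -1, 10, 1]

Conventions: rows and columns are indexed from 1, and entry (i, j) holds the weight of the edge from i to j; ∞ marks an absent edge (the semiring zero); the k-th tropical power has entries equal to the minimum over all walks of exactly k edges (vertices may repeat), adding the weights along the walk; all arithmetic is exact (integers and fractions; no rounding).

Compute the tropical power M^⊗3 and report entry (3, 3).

M^⊗2:
  [-8, -3, -9, -8, -2, -6, -5]
  [-10, -12, -12, -11, -5, -10, -10]
  [-9, -12, 2, 6, -1, -13, -10]
  [-3, -6, -17, -16, -10, -4, -8]
  [-11, 2, -5, -7, -2, -3, -8]
  [1, -3, -11, -10, -7, -8, -11]
  [-4, -14, -7, -6, -16, -6, -16]
M^⊗3:
  [-12, -15, -13, -12, -17, -10, -17]
  [-16, -18, -18, -17, -20, -16, -20]
  [-19, -18, -18, -17, -11, -16, -16]
  [-13, -23, -16, -15, -25, -15, -25]
  [-9, -11, -16, -15, -13, -13, -16]
  [-14, -17, -19, -18, -19, -12, -19]
  [-17, -20, -24, -23, -17, -21, -18]
Key observation: the optimum is the walk 3->2->7->3, with weight (-6) + (-4) + (-8) = -18.
Optimal value attained by: walk 3->2->7->3.
Answer: (M^⊗3)[3][3] = -18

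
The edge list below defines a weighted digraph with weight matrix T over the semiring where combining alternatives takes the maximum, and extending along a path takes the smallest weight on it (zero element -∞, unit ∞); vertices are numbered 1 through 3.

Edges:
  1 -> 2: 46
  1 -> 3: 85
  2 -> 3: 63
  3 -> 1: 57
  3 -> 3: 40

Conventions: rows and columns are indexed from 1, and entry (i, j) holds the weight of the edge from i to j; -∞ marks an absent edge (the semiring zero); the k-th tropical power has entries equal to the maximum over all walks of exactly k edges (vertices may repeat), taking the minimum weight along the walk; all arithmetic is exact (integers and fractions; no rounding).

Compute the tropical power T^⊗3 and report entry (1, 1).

T^⊗2:
  [57, -∞, 46]
  [57, -∞, 40]
  [40, 46, 57]
T^⊗3:
  [46, 46, 57]
  [40, 46, 57]
  [57, 40, 46]
Key observation: the optimum is the walk 1->2->3->1, with weight 46 min 63 min 57 = 46.
Optimal value attained by: walk 1->2->3->1.
Answer: (T^⊗3)[1][1] = 46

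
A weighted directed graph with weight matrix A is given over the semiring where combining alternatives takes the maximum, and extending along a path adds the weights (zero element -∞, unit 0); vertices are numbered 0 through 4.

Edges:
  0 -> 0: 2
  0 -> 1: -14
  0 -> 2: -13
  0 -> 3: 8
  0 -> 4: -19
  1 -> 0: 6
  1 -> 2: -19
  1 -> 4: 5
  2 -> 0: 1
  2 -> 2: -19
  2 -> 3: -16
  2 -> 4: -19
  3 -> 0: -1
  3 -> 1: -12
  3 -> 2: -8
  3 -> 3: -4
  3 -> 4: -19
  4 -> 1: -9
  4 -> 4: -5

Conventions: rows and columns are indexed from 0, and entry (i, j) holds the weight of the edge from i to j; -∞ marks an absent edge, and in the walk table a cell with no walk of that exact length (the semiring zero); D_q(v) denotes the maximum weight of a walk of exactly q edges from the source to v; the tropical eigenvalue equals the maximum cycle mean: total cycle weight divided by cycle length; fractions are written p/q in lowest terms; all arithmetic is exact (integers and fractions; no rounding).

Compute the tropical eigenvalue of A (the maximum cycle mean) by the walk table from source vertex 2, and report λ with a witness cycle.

q=0: [-∞, -∞, 0, -∞, -∞]
q=1: [1, -∞, -19, -16, -19]
q=2: [3, -13, -12, 9, -18]
q=3: [8, -3, 1, 11, -8]
q=4: [10, -1, 3, 16, 2]
q=5: [15, 4, 8, 18, 4]
Optimal cycle mean attained by: cycle 0->3->0, total 8 + (-1), length 2.
Answer: λ = 7/2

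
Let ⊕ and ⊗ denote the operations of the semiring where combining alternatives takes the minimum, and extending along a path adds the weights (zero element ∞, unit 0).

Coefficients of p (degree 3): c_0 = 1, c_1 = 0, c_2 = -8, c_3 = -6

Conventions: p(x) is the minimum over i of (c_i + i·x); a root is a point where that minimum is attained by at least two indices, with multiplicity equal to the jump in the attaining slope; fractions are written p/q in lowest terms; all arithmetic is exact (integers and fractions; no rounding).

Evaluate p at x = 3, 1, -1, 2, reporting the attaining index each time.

p(3) = min(1+0·3=1, 0+1·3=3, -8+2·3=-2, -6+3·3=3) = -2 (attained by i=2)
p(1) = min(1+0·1=1, 0+1·1=1, -8+2·1=-6, -6+3·1=-3) = -6 (attained by i=2)
p(-1) = min(1+0·(-1)=1, 0+1·(-1)=-1, -8+2·(-1)=-10, -6+3·(-1)=-9) = -10 (attained by i=2)
p(2) = min(1+0·2=1, 0+1·2=2, -8+2·2=-4, -6+3·2=0) = -4 (attained by i=2)
Answer: p(3) = -2; p(1) = -6; p(-1) = -10; p(2) = -4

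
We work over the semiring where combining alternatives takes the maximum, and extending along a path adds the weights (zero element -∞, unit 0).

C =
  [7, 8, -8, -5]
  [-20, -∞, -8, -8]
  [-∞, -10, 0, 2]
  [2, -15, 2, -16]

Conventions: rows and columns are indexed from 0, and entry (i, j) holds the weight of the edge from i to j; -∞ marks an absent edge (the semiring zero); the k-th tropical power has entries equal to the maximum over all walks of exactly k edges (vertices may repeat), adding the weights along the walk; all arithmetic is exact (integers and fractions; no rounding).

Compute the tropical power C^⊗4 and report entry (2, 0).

C^⊗2:
  [14, 15, 0, 2]
  [-6, -12, -6, -6]
  [4, -10, 4, 2]
  [9, 10, 2, 4]
C^⊗3:
  [21, 22, 7, 9]
  [1, 2, -4, -4]
  [11, 12, 4, 6]
  [16, 17, 6, 4]
C^⊗4:
  [28, 29, 14, 16]
  [8, 9, -2, -2]
  [18, 19, 8, 6]
  [23, 24, 9, 11]
Key observation: the optimum is the walk 2->3->0->0->0, with weight 2 + 2 + 7 + 7 = 18.
Optimal value attained by: walk 2->3->0->0->0.
Answer: (C^⊗4)[2][0] = 18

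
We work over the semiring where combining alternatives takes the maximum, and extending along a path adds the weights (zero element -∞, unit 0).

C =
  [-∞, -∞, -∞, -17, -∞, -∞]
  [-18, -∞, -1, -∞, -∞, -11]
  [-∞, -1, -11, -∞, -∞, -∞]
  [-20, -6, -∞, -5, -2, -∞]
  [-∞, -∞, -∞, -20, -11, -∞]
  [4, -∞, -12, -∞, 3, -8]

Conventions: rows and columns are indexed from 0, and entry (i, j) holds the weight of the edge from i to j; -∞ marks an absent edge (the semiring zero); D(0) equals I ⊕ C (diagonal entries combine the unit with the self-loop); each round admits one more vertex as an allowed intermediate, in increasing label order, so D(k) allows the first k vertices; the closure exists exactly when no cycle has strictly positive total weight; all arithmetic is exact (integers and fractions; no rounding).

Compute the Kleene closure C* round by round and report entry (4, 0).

D(0):
  [0, -∞, -∞, -17, -∞, -∞]
  [-18, 0, -1, -∞, -∞, -11]
  [-∞, -1, 0, -∞, -∞, -∞]
  [-20, -6, -∞, 0, -2, -∞]
  [-∞, -∞, -∞, -20, 0, -∞]
  [4, -∞, -12, -∞, 3, 0]
D(1):
  [0, -∞, -∞, -17, -∞, -∞]
  [-18, 0, -1, -35, -∞, -11]
  [-∞, -1, 0, -∞, -∞, -∞]
  [-20, -6, -∞, 0, -2, -∞]
  [-∞, -∞, -∞, -20, 0, -∞]
  [4, -∞, -12, -13, 3, 0]
D(2):
  [0, -∞, -∞, -17, -∞, -∞]
  [-18, 0, -1, -35, -∞, -11]
  [-19, -1, 0, -36, -∞, -12]
  [-20, -6, -7, 0, -2, -17]
  [-∞, -∞, -∞, -20, 0, -∞]
  [4, -∞, -12, -13, 3, 0]
D(3):
  [0, -∞, -∞, -17, -∞, -∞]
  [-18, 0, -1, -35, -∞, -11]
  [-19, -1, 0, -36, -∞, -12]
  [-20, -6, -7, 0, -2, -17]
  [-∞, -∞, -∞, -20, 0, -∞]
  [4, -13, -12, -13, 3, 0]
D(4):
  [0, -23, -24, -17, -19, -34]
  [-18, 0, -1, -35, -37, -11]
  [-19, -1, 0, -36, -38, -12]
  [-20, -6, -7, 0, -2, -17]
  [-40, -26, -27, -20, 0, -37]
  [4, -13, -12, -13, 3, 0]
D(5):
  [0, -23, -24, -17, -19, -34]
  [-18, 0, -1, -35, -37, -11]
  [-19, -1, 0, -36, -38, -12]
  [-20, -6, -7, 0, -2, -17]
  [-40, -26, -27, -20, 0, -37]
  [4, -13, -12, -13, 3, 0]
D(6):
  [0, -23, -24, -17, -19, -34]
  [-7, 0, -1, -24, -8, -11]
  [-8, -1, 0, -25, -9, -12]
  [-13, -6, -7, 0, -2, -17]
  [-33, -26, -27, -20, 0, -37]
  [4, -13, -12, -13, 3, 0]
Answer: C*[4][0] = -33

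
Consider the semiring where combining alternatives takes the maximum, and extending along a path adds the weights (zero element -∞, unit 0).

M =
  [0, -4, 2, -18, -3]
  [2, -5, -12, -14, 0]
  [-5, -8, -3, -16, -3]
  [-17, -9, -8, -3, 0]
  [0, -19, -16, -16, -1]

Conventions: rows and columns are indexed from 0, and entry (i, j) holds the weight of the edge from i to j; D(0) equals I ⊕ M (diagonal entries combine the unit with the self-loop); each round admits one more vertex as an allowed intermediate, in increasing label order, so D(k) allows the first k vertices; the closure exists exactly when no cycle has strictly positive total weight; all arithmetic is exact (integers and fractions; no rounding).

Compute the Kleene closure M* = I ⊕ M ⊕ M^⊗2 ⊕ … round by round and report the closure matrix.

D(0):
  [0, -4, 2, -18, -3]
  [2, 0, -12, -14, 0]
  [-5, -8, 0, -16, -3]
  [-17, -9, -8, 0, 0]
  [0, -19, -16, -16, 0]
D(1):
  [0, -4, 2, -18, -3]
  [2, 0, 4, -14, 0]
  [-5, -8, 0, -16, -3]
  [-17, -9, -8, 0, 0]
  [0, -4, 2, -16, 0]
D(2):
  [0, -4, 2, -18, -3]
  [2, 0, 4, -14, 0]
  [-5, -8, 0, -16, -3]
  [-7, -9, -5, 0, 0]
  [0, -4, 2, -16, 0]
D(3):
  [0, -4, 2, -14, -1]
  [2, 0, 4, -12, 1]
  [-5, -8, 0, -16, -3]
  [-7, -9, -5, 0, 0]
  [0, -4, 2, -14, 0]
D(4):
  [0, -4, 2, -14, -1]
  [2, 0, 4, -12, 1]
  [-5, -8, 0, -16, -3]
  [-7, -9, -5, 0, 0]
  [0, -4, 2, -14, 0]
D(5):
  [0, -4, 2, -14, -1]
  [2, 0, 4, -12, 1]
  [-3, -7, 0, -16, -3]
  [0, -4, 2, 0, 0]
  [0, -4, 2, -14, 0]
Answer: M* = [[0, -4, 2, -14, -1], [2, 0, 4, -12, 1], [-3, -7, 0, -16, -3], [0, -4, 2, 0, 0], [0, -4, 2, -14, 0]]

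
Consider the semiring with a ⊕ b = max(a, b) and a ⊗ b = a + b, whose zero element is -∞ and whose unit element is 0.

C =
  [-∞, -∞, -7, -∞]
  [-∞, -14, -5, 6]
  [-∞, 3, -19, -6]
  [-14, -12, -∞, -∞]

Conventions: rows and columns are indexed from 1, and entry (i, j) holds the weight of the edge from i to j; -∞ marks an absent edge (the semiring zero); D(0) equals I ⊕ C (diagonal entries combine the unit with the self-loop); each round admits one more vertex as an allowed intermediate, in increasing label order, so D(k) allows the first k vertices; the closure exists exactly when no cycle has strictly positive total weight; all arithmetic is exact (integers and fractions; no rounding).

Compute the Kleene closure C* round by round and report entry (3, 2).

D(0):
  [0, -∞, -7, -∞]
  [-∞, 0, -5, 6]
  [-∞, 3, 0, -6]
  [-14, -12, -∞, 0]
D(1):
  [0, -∞, -7, -∞]
  [-∞, 0, -5, 6]
  [-∞, 3, 0, -6]
  [-14, -12, -21, 0]
D(2):
  [0, -∞, -7, -∞]
  [-∞, 0, -5, 6]
  [-∞, 3, 0, 9]
  [-14, -12, -17, 0]
D(3):
  [0, -4, -7, 2]
  [-∞, 0, -5, 6]
  [-∞, 3, 0, 9]
  [-14, -12, -17, 0]
D(4):
  [0, -4, -7, 2]
  [-8, 0, -5, 6]
  [-5, 3, 0, 9]
  [-14, -12, -17, 0]
Answer: C*[3][2] = 3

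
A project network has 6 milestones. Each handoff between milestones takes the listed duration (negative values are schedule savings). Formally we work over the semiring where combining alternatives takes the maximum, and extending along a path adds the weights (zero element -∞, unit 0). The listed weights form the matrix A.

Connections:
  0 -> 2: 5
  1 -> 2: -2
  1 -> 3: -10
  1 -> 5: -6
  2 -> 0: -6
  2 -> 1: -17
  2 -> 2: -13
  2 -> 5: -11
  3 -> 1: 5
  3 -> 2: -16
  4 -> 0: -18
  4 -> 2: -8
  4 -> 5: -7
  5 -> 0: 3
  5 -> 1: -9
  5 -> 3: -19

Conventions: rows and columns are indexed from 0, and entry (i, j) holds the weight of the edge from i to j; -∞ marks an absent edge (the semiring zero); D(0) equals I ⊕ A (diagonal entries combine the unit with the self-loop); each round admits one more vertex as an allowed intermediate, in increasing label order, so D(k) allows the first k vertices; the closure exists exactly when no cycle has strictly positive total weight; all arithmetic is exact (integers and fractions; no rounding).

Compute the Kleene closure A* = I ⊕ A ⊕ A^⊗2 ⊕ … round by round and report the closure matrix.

D(0):
  [0, -∞, 5, -∞, -∞, -∞]
  [-∞, 0, -2, -10, -∞, -6]
  [-6, -17, 0, -∞, -∞, -11]
  [-∞, 5, -16, 0, -∞, -∞]
  [-18, -∞, -8, -∞, 0, -7]
  [3, -9, -∞, -19, -∞, 0]
D(1):
  [0, -∞, 5, -∞, -∞, -∞]
  [-∞, 0, -2, -10, -∞, -6]
  [-6, -17, 0, -∞, -∞, -11]
  [-∞, 5, -16, 0, -∞, -∞]
  [-18, -∞, -8, -∞, 0, -7]
  [3, -9, 8, -19, -∞, 0]
D(2):
  [0, -∞, 5, -∞, -∞, -∞]
  [-∞, 0, -2, -10, -∞, -6]
  [-6, -17, 0, -27, -∞, -11]
  [-∞, 5, 3, 0, -∞, -1]
  [-18, -∞, -8, -∞, 0, -7]
  [3, -9, 8, -19, -∞, 0]
D(3):
  [0, -12, 5, -22, -∞, -6]
  [-8, 0, -2, -10, -∞, -6]
  [-6, -17, 0, -27, -∞, -11]
  [-3, 5, 3, 0, -∞, -1]
  [-14, -25, -8, -35, 0, -7]
  [3, -9, 8, -19, -∞, 0]
D(4):
  [0, -12, 5, -22, -∞, -6]
  [-8, 0, -2, -10, -∞, -6]
  [-6, -17, 0, -27, -∞, -11]
  [-3, 5, 3, 0, -∞, -1]
  [-14, -25, -8, -35, 0, -7]
  [3, -9, 8, -19, -∞, 0]
D(5):
  [0, -12, 5, -22, -∞, -6]
  [-8, 0, -2, -10, -∞, -6]
  [-6, -17, 0, -27, -∞, -11]
  [-3, 5, 3, 0, -∞, -1]
  [-14, -25, -8, -35, 0, -7]
  [3, -9, 8, -19, -∞, 0]
D(6):
  [0, -12, 5, -22, -∞, -6]
  [-3, 0, 2, -10, -∞, -6]
  [-6, -17, 0, -27, -∞, -11]
  [2, 5, 7, 0, -∞, -1]
  [-4, -16, 1, -26, 0, -7]
  [3, -9, 8, -19, -∞, 0]
Answer: A* = [[0, -12, 5, -22, -∞, -6], [-3, 0, 2, -10, -∞, -6], [-6, -17, 0, -27, -∞, -11], [2, 5, 7, 0, -∞, -1], [-4, -16, 1, -26, 0, -7], [3, -9, 8, -19, -∞, 0]]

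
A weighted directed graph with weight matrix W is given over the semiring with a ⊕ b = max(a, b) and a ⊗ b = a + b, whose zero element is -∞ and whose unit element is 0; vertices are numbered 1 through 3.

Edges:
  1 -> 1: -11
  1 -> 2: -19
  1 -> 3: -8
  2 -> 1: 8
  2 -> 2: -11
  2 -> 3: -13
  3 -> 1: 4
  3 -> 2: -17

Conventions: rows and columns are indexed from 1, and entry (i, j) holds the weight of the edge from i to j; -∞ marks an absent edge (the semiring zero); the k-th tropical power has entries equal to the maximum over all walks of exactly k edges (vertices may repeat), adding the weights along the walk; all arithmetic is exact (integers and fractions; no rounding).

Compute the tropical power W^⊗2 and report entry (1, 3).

W^⊗2:
  [-4, -25, -19]
  [-3, -11, 0]
  [-7, -15, -4]
Key observation: the optimum is the walk 1->1->3, with weight (-11) + (-8) = -19.
Optimal value attained by: walk 1->1->3.
Answer: (W^⊗2)[1][3] = -19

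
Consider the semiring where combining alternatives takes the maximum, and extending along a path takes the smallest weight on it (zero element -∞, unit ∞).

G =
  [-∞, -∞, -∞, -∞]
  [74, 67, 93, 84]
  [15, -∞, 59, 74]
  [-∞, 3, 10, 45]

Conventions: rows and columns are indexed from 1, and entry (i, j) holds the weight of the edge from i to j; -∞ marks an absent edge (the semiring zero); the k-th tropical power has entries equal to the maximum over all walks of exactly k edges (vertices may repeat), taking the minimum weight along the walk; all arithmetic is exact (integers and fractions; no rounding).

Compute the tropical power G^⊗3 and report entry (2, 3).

G^⊗2:
  [-∞, -∞, -∞, -∞]
  [67, 67, 67, 74]
  [15, 3, 59, 59]
  [10, 3, 10, 45]
G^⊗3:
  [-∞, -∞, -∞, -∞]
  [67, 67, 67, 67]
  [15, 3, 59, 59]
  [10, 3, 10, 45]
Key observation: the optimum is the walk 2->2->2->3, with weight 67 min 67 min 93 = 67.
Optimal value attained by: walk 2->2->2->3.
Answer: (G^⊗3)[2][3] = 67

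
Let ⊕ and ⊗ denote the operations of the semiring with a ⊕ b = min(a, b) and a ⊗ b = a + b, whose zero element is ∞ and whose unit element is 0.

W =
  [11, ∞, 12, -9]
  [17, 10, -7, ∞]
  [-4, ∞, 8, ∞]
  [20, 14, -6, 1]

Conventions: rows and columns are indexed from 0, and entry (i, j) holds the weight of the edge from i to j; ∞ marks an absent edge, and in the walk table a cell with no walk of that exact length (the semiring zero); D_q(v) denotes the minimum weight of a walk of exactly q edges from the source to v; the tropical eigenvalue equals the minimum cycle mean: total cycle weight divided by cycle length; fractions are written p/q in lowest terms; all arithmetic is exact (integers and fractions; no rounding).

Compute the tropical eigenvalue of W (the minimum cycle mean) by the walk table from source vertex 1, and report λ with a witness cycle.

q=0: [∞, 0, ∞, ∞]
q=1: [17, 10, -7, ∞]
q=2: [-11, 20, 1, 8]
q=3: [-3, 22, 1, -20]
q=4: [-3, -6, -26, -19]
Optimal cycle mean attained by: cycle 0->3->2->0, total (-9) + (-6) + (-4), length 3.
Answer: λ = -19/3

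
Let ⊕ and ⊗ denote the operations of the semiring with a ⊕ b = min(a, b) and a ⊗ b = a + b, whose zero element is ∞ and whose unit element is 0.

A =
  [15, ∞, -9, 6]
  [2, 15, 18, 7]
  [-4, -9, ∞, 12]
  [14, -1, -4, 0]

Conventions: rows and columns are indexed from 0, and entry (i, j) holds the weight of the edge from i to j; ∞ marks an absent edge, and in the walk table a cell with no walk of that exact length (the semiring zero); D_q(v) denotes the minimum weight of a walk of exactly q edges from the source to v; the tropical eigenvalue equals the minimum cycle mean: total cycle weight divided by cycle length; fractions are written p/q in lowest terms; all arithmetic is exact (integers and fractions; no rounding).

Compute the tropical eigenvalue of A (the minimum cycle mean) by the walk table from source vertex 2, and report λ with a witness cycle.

q=0: [∞, ∞, 0, ∞]
q=1: [-4, -9, ∞, 12]
q=2: [-7, 6, -13, -2]
q=3: [-17, -22, -16, -2]
q=4: [-20, -25, -26, -15]
Optimal cycle mean attained by: cycle 0->2->0, total (-9) + (-4), length 2.
Answer: λ = -13/2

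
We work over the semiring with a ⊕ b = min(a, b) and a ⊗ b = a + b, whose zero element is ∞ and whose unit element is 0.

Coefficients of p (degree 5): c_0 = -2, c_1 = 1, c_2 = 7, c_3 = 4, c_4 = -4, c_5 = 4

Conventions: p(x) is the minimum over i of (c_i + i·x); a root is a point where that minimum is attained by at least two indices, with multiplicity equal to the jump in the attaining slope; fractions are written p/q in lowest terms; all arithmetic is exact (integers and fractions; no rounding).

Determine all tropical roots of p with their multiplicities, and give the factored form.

hull edge (i=0, c=-2) to (i=4, c=-4): slope -1/2, span 4
hull edge (i=4, c=-4) to (i=5, c=4): slope 8, span 1
Factored form: p(x) = 4 ⊗ (x ⊕ (-8)) ⊗ (x ⊕ 1/2) ⊗ (x ⊕ 1/2) ⊗ (x ⊕ 1/2) ⊗ (x ⊕ 1/2)
Answer: roots = -8 (mult 1), 1/2 (mult 4)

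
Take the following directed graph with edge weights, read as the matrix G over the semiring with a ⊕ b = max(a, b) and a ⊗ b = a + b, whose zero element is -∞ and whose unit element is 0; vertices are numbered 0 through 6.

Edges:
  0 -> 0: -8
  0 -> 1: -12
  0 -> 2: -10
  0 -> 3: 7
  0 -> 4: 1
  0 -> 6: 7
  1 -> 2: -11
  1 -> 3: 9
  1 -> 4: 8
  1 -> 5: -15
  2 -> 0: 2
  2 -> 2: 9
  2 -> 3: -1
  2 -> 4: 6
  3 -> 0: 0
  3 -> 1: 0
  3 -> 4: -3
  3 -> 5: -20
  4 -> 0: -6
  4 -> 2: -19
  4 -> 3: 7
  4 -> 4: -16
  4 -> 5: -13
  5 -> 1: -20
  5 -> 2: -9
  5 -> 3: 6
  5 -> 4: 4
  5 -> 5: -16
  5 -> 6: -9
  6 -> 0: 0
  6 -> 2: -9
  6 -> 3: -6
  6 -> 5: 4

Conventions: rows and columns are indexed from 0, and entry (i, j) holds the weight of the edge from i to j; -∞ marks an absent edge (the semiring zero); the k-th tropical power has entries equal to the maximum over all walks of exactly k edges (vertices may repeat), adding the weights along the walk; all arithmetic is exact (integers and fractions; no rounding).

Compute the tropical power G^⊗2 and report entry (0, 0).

G^⊗2:
  [7, 7, -1, 8, 4, 11, -1]
  [9, 9, -2, 15, 6, -5, -24]
  [11, -1, 18, 13, 15, -7, 9]
  [-8, -12, -10, 9, 8, -15, 7]
  [7, 7, -10, 1, 4, -13, 1]
  [6, 6, 0, 11, 3, -5, -25]
  [-6, -6, 0, 10, 8, -12, 7]
Key observation: the optimum is the walk 0->3->0, with weight 7 + 0 = 7.
Optimal value attained by: walk 0->3->0.
Answer: (G^⊗2)[0][0] = 7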